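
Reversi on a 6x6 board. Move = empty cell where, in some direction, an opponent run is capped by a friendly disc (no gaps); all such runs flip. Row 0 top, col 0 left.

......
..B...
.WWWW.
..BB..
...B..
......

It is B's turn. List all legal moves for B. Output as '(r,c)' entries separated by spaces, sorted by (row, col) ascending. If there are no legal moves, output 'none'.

(1,0): flips 1 -> legal
(1,1): flips 1 -> legal
(1,3): flips 1 -> legal
(1,4): flips 1 -> legal
(1,5): flips 1 -> legal
(2,0): no bracket -> illegal
(2,5): no bracket -> illegal
(3,0): flips 1 -> legal
(3,1): no bracket -> illegal
(3,4): flips 1 -> legal
(3,5): no bracket -> illegal

Answer: (1,0) (1,1) (1,3) (1,4) (1,5) (3,0) (3,4)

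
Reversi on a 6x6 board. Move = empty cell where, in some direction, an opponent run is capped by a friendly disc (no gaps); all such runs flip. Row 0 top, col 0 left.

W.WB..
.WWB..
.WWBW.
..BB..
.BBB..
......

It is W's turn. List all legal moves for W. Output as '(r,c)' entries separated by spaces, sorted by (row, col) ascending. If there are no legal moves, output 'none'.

(0,4): flips 2 -> legal
(1,4): flips 1 -> legal
(3,0): no bracket -> illegal
(3,1): no bracket -> illegal
(3,4): flips 1 -> legal
(4,0): no bracket -> illegal
(4,4): flips 1 -> legal
(5,0): no bracket -> illegal
(5,1): flips 2 -> legal
(5,2): flips 2 -> legal
(5,3): no bracket -> illegal
(5,4): flips 2 -> legal

Answer: (0,4) (1,4) (3,4) (4,4) (5,1) (5,2) (5,4)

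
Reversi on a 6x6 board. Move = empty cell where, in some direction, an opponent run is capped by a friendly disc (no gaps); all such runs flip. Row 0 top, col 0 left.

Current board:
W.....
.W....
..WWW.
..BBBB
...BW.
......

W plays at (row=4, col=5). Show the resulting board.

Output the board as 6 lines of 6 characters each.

Answer: W.....
.W....
..WWW.
..BBWB
...BWW
......

Derivation:
Place W at (4,5); scan 8 dirs for brackets.
Dir NW: opp run (3,4) capped by W -> flip
Dir N: opp run (3,5), next='.' -> no flip
Dir NE: edge -> no flip
Dir W: first cell 'W' (not opp) -> no flip
Dir E: edge -> no flip
Dir SW: first cell '.' (not opp) -> no flip
Dir S: first cell '.' (not opp) -> no flip
Dir SE: edge -> no flip
All flips: (3,4)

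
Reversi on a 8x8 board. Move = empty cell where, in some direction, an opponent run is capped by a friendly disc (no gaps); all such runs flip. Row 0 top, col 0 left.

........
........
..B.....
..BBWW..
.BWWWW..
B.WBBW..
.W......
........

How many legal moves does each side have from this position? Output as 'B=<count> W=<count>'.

-- B to move --
(2,3): no bracket -> illegal
(2,4): flips 2 -> legal
(2,5): no bracket -> illegal
(2,6): flips 2 -> legal
(3,1): flips 1 -> legal
(3,6): flips 3 -> legal
(4,6): flips 4 -> legal
(5,1): flips 2 -> legal
(5,6): flips 1 -> legal
(6,0): no bracket -> illegal
(6,2): flips 2 -> legal
(6,3): flips 1 -> legal
(6,4): no bracket -> illegal
(6,5): no bracket -> illegal
(6,6): flips 2 -> legal
(7,0): no bracket -> illegal
(7,1): no bracket -> illegal
(7,2): flips 1 -> legal
B mobility = 11
-- W to move --
(1,1): flips 2 -> legal
(1,2): flips 2 -> legal
(1,3): no bracket -> illegal
(2,1): flips 1 -> legal
(2,3): flips 1 -> legal
(2,4): flips 1 -> legal
(3,0): flips 1 -> legal
(3,1): flips 2 -> legal
(4,0): flips 1 -> legal
(5,1): no bracket -> illegal
(6,0): no bracket -> illegal
(6,2): flips 1 -> legal
(6,3): flips 2 -> legal
(6,4): flips 2 -> legal
(6,5): flips 1 -> legal
W mobility = 12

Answer: B=11 W=12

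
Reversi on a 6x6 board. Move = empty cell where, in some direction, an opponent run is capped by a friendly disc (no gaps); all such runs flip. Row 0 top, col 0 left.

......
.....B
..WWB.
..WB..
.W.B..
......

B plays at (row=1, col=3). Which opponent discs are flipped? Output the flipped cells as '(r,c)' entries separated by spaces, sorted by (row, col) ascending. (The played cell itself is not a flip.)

Dir NW: first cell '.' (not opp) -> no flip
Dir N: first cell '.' (not opp) -> no flip
Dir NE: first cell '.' (not opp) -> no flip
Dir W: first cell '.' (not opp) -> no flip
Dir E: first cell '.' (not opp) -> no flip
Dir SW: opp run (2,2), next='.' -> no flip
Dir S: opp run (2,3) capped by B -> flip
Dir SE: first cell 'B' (not opp) -> no flip

Answer: (2,3)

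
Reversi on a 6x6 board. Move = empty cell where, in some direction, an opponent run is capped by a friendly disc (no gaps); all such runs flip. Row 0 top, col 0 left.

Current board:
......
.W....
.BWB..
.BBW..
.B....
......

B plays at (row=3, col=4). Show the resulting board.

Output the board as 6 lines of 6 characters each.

Place B at (3,4); scan 8 dirs for brackets.
Dir NW: first cell 'B' (not opp) -> no flip
Dir N: first cell '.' (not opp) -> no flip
Dir NE: first cell '.' (not opp) -> no flip
Dir W: opp run (3,3) capped by B -> flip
Dir E: first cell '.' (not opp) -> no flip
Dir SW: first cell '.' (not opp) -> no flip
Dir S: first cell '.' (not opp) -> no flip
Dir SE: first cell '.' (not opp) -> no flip
All flips: (3,3)

Answer: ......
.W....
.BWB..
.BBBB.
.B....
......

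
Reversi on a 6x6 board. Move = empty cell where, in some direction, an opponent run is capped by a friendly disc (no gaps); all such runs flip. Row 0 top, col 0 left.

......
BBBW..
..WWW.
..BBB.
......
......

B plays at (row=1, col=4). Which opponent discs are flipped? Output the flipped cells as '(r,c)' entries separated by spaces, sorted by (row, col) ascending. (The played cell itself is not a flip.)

Answer: (1,3) (2,3) (2,4)

Derivation:
Dir NW: first cell '.' (not opp) -> no flip
Dir N: first cell '.' (not opp) -> no flip
Dir NE: first cell '.' (not opp) -> no flip
Dir W: opp run (1,3) capped by B -> flip
Dir E: first cell '.' (not opp) -> no flip
Dir SW: opp run (2,3) capped by B -> flip
Dir S: opp run (2,4) capped by B -> flip
Dir SE: first cell '.' (not opp) -> no flip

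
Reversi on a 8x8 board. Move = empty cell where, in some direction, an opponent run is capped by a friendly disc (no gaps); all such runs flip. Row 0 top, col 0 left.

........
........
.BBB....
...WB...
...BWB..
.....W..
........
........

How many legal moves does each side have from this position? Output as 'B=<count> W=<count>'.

Answer: B=4 W=7

Derivation:
-- B to move --
(2,4): no bracket -> illegal
(3,2): flips 1 -> legal
(3,5): no bracket -> illegal
(4,2): no bracket -> illegal
(4,6): no bracket -> illegal
(5,3): no bracket -> illegal
(5,4): flips 1 -> legal
(5,6): no bracket -> illegal
(6,4): no bracket -> illegal
(6,5): flips 1 -> legal
(6,6): flips 3 -> legal
B mobility = 4
-- W to move --
(1,0): no bracket -> illegal
(1,1): flips 1 -> legal
(1,2): no bracket -> illegal
(1,3): flips 1 -> legal
(1,4): no bracket -> illegal
(2,0): no bracket -> illegal
(2,4): flips 1 -> legal
(2,5): no bracket -> illegal
(3,0): no bracket -> illegal
(3,1): no bracket -> illegal
(3,2): no bracket -> illegal
(3,5): flips 2 -> legal
(3,6): no bracket -> illegal
(4,2): flips 1 -> legal
(4,6): flips 1 -> legal
(5,2): no bracket -> illegal
(5,3): flips 1 -> legal
(5,4): no bracket -> illegal
(5,6): no bracket -> illegal
W mobility = 7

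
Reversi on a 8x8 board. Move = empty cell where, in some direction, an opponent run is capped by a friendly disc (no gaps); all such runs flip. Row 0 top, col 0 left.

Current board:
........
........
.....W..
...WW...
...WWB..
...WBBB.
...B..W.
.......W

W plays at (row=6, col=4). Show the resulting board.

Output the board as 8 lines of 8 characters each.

Place W at (6,4); scan 8 dirs for brackets.
Dir NW: first cell 'W' (not opp) -> no flip
Dir N: opp run (5,4) capped by W -> flip
Dir NE: opp run (5,5), next='.' -> no flip
Dir W: opp run (6,3), next='.' -> no flip
Dir E: first cell '.' (not opp) -> no flip
Dir SW: first cell '.' (not opp) -> no flip
Dir S: first cell '.' (not opp) -> no flip
Dir SE: first cell '.' (not opp) -> no flip
All flips: (5,4)

Answer: ........
........
.....W..
...WW...
...WWB..
...WWBB.
...BW.W.
.......W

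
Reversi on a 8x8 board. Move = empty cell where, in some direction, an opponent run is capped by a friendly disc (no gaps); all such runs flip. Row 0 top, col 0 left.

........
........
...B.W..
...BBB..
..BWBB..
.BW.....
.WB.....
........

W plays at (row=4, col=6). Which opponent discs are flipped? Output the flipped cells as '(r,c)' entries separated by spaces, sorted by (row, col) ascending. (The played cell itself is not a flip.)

Dir NW: opp run (3,5), next='.' -> no flip
Dir N: first cell '.' (not opp) -> no flip
Dir NE: first cell '.' (not opp) -> no flip
Dir W: opp run (4,5) (4,4) capped by W -> flip
Dir E: first cell '.' (not opp) -> no flip
Dir SW: first cell '.' (not opp) -> no flip
Dir S: first cell '.' (not opp) -> no flip
Dir SE: first cell '.' (not opp) -> no flip

Answer: (4,4) (4,5)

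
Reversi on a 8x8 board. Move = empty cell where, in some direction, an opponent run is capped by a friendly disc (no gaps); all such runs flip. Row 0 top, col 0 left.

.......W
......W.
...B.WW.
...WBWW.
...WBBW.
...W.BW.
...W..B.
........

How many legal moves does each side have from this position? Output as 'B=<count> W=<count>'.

Answer: B=14 W=7

Derivation:
-- B to move --
(0,5): no bracket -> illegal
(0,6): flips 5 -> legal
(1,4): no bracket -> illegal
(1,5): flips 2 -> legal
(1,7): flips 2 -> legal
(2,2): flips 1 -> legal
(2,4): no bracket -> illegal
(2,7): flips 1 -> legal
(3,2): flips 1 -> legal
(3,7): flips 3 -> legal
(4,2): flips 1 -> legal
(4,7): flips 1 -> legal
(5,2): flips 1 -> legal
(5,4): no bracket -> illegal
(5,7): flips 1 -> legal
(6,2): flips 1 -> legal
(6,4): no bracket -> illegal
(6,5): no bracket -> illegal
(6,7): flips 1 -> legal
(7,2): no bracket -> illegal
(7,3): flips 4 -> legal
(7,4): no bracket -> illegal
B mobility = 14
-- W to move --
(1,2): flips 3 -> legal
(1,3): flips 1 -> legal
(1,4): no bracket -> illegal
(2,2): no bracket -> illegal
(2,4): no bracket -> illegal
(3,2): no bracket -> illegal
(5,4): flips 2 -> legal
(5,7): no bracket -> illegal
(6,4): flips 1 -> legal
(6,5): flips 2 -> legal
(6,7): no bracket -> illegal
(7,5): no bracket -> illegal
(7,6): flips 1 -> legal
(7,7): flips 3 -> legal
W mobility = 7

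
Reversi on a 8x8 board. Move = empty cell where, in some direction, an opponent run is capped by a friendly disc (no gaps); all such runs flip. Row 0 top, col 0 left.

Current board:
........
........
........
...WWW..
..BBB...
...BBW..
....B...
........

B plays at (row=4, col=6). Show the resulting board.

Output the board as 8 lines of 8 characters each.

Answer: ........
........
........
...WWW..
..BBB.B.
...BBB..
....B...
........

Derivation:
Place B at (4,6); scan 8 dirs for brackets.
Dir NW: opp run (3,5), next='.' -> no flip
Dir N: first cell '.' (not opp) -> no flip
Dir NE: first cell '.' (not opp) -> no flip
Dir W: first cell '.' (not opp) -> no flip
Dir E: first cell '.' (not opp) -> no flip
Dir SW: opp run (5,5) capped by B -> flip
Dir S: first cell '.' (not opp) -> no flip
Dir SE: first cell '.' (not opp) -> no flip
All flips: (5,5)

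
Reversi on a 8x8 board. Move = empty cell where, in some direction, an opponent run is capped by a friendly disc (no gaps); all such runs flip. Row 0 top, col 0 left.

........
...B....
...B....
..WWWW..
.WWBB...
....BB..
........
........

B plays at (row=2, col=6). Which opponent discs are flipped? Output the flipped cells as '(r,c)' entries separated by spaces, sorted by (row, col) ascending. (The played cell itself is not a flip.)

Answer: (3,5)

Derivation:
Dir NW: first cell '.' (not opp) -> no flip
Dir N: first cell '.' (not opp) -> no flip
Dir NE: first cell '.' (not opp) -> no flip
Dir W: first cell '.' (not opp) -> no flip
Dir E: first cell '.' (not opp) -> no flip
Dir SW: opp run (3,5) capped by B -> flip
Dir S: first cell '.' (not opp) -> no flip
Dir SE: first cell '.' (not opp) -> no flip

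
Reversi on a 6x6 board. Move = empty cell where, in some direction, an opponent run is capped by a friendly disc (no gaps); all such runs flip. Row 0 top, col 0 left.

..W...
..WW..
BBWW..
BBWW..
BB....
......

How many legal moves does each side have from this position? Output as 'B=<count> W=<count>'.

-- B to move --
(0,1): no bracket -> illegal
(0,3): flips 1 -> legal
(0,4): flips 2 -> legal
(1,1): no bracket -> illegal
(1,4): flips 2 -> legal
(2,4): flips 2 -> legal
(3,4): flips 2 -> legal
(4,2): no bracket -> illegal
(4,3): flips 1 -> legal
(4,4): no bracket -> illegal
B mobility = 6
-- W to move --
(1,0): flips 1 -> legal
(1,1): no bracket -> illegal
(4,2): no bracket -> illegal
(5,0): flips 1 -> legal
(5,1): no bracket -> illegal
(5,2): no bracket -> illegal
W mobility = 2

Answer: B=6 W=2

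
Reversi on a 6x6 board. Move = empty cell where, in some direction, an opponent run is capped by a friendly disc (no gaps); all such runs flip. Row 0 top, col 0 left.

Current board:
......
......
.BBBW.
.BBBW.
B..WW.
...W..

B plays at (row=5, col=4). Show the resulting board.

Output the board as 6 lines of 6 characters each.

Place B at (5,4); scan 8 dirs for brackets.
Dir NW: opp run (4,3) capped by B -> flip
Dir N: opp run (4,4) (3,4) (2,4), next='.' -> no flip
Dir NE: first cell '.' (not opp) -> no flip
Dir W: opp run (5,3), next='.' -> no flip
Dir E: first cell '.' (not opp) -> no flip
Dir SW: edge -> no flip
Dir S: edge -> no flip
Dir SE: edge -> no flip
All flips: (4,3)

Answer: ......
......
.BBBW.
.BBBW.
B..BW.
...WB.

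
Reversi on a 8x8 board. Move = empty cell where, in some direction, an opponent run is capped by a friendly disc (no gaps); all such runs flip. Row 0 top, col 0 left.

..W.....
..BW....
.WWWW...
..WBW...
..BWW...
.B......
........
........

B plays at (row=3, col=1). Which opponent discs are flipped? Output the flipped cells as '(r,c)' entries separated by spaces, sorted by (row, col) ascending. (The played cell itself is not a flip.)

Dir NW: first cell '.' (not opp) -> no flip
Dir N: opp run (2,1), next='.' -> no flip
Dir NE: opp run (2,2) (1,3), next='.' -> no flip
Dir W: first cell '.' (not opp) -> no flip
Dir E: opp run (3,2) capped by B -> flip
Dir SW: first cell '.' (not opp) -> no flip
Dir S: first cell '.' (not opp) -> no flip
Dir SE: first cell 'B' (not opp) -> no flip

Answer: (3,2)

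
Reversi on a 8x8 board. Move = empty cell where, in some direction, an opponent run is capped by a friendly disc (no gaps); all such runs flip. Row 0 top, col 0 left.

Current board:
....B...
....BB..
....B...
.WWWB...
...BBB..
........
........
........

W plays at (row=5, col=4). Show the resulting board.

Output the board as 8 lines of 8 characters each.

Answer: ....B...
....BB..
....B...
.WWWB...
...WBB..
....W...
........
........

Derivation:
Place W at (5,4); scan 8 dirs for brackets.
Dir NW: opp run (4,3) capped by W -> flip
Dir N: opp run (4,4) (3,4) (2,4) (1,4) (0,4), next=edge -> no flip
Dir NE: opp run (4,5), next='.' -> no flip
Dir W: first cell '.' (not opp) -> no flip
Dir E: first cell '.' (not opp) -> no flip
Dir SW: first cell '.' (not opp) -> no flip
Dir S: first cell '.' (not opp) -> no flip
Dir SE: first cell '.' (not opp) -> no flip
All flips: (4,3)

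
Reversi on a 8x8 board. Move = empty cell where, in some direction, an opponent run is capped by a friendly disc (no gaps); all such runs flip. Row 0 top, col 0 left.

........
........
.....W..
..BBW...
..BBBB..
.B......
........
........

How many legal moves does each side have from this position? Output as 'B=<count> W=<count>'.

-- B to move --
(1,4): no bracket -> illegal
(1,5): no bracket -> illegal
(1,6): flips 2 -> legal
(2,3): flips 1 -> legal
(2,4): flips 1 -> legal
(2,6): no bracket -> illegal
(3,5): flips 1 -> legal
(3,6): no bracket -> illegal
B mobility = 4
-- W to move --
(2,1): no bracket -> illegal
(2,2): no bracket -> illegal
(2,3): no bracket -> illegal
(2,4): no bracket -> illegal
(3,1): flips 2 -> legal
(3,5): no bracket -> illegal
(3,6): no bracket -> illegal
(4,0): no bracket -> illegal
(4,1): no bracket -> illegal
(4,6): no bracket -> illegal
(5,0): no bracket -> illegal
(5,2): flips 1 -> legal
(5,3): no bracket -> illegal
(5,4): flips 1 -> legal
(5,5): no bracket -> illegal
(5,6): flips 1 -> legal
(6,0): no bracket -> illegal
(6,1): no bracket -> illegal
(6,2): no bracket -> illegal
W mobility = 4

Answer: B=4 W=4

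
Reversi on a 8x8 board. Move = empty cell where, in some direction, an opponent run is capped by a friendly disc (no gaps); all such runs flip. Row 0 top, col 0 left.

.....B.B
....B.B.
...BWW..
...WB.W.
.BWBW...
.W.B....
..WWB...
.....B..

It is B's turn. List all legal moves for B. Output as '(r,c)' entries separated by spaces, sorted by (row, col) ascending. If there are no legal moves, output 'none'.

Answer: (2,6) (3,1) (3,2) (3,5) (4,5) (4,7) (5,4) (6,1) (7,1) (7,3)

Derivation:
(1,3): no bracket -> illegal
(1,5): no bracket -> illegal
(2,2): no bracket -> illegal
(2,6): flips 2 -> legal
(2,7): no bracket -> illegal
(3,1): flips 1 -> legal
(3,2): flips 1 -> legal
(3,5): flips 1 -> legal
(3,7): no bracket -> illegal
(4,0): no bracket -> illegal
(4,5): flips 1 -> legal
(4,6): no bracket -> illegal
(4,7): flips 2 -> legal
(5,0): no bracket -> illegal
(5,2): no bracket -> illegal
(5,4): flips 1 -> legal
(5,5): no bracket -> illegal
(6,0): no bracket -> illegal
(6,1): flips 3 -> legal
(7,1): flips 1 -> legal
(7,2): no bracket -> illegal
(7,3): flips 1 -> legal
(7,4): no bracket -> illegal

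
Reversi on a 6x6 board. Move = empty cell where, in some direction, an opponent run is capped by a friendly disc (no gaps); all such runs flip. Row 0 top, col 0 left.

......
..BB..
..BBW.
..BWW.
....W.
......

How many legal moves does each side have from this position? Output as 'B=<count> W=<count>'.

-- B to move --
(1,4): no bracket -> illegal
(1,5): no bracket -> illegal
(2,5): flips 1 -> legal
(3,5): flips 3 -> legal
(4,2): no bracket -> illegal
(4,3): flips 1 -> legal
(4,5): flips 1 -> legal
(5,3): no bracket -> illegal
(5,4): no bracket -> illegal
(5,5): flips 2 -> legal
B mobility = 5
-- W to move --
(0,1): flips 2 -> legal
(0,2): flips 1 -> legal
(0,3): flips 2 -> legal
(0,4): no bracket -> illegal
(1,1): flips 1 -> legal
(1,4): no bracket -> illegal
(2,1): flips 2 -> legal
(3,1): flips 1 -> legal
(4,1): no bracket -> illegal
(4,2): no bracket -> illegal
(4,3): no bracket -> illegal
W mobility = 6

Answer: B=5 W=6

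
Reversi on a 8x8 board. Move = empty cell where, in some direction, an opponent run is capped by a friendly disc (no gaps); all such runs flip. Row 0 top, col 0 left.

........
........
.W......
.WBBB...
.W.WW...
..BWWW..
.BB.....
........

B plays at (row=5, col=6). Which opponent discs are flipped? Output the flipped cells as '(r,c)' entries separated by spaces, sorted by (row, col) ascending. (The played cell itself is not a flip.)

Dir NW: first cell '.' (not opp) -> no flip
Dir N: first cell '.' (not opp) -> no flip
Dir NE: first cell '.' (not opp) -> no flip
Dir W: opp run (5,5) (5,4) (5,3) capped by B -> flip
Dir E: first cell '.' (not opp) -> no flip
Dir SW: first cell '.' (not opp) -> no flip
Dir S: first cell '.' (not opp) -> no flip
Dir SE: first cell '.' (not opp) -> no flip

Answer: (5,3) (5,4) (5,5)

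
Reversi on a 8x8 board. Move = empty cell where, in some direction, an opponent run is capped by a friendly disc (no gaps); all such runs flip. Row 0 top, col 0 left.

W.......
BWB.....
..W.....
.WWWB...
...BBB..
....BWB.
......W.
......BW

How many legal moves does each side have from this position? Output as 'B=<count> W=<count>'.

-- B to move --
(0,1): no bracket -> illegal
(0,2): no bracket -> illegal
(1,3): no bracket -> illegal
(2,0): no bracket -> illegal
(2,1): flips 1 -> legal
(2,3): flips 1 -> legal
(2,4): no bracket -> illegal
(3,0): flips 3 -> legal
(4,0): no bracket -> illegal
(4,1): no bracket -> illegal
(4,2): flips 2 -> legal
(4,6): no bracket -> illegal
(5,7): no bracket -> illegal
(6,4): no bracket -> illegal
(6,5): flips 1 -> legal
(6,7): no bracket -> illegal
(7,5): no bracket -> illegal
B mobility = 5
-- W to move --
(0,1): no bracket -> illegal
(0,2): flips 1 -> legal
(0,3): no bracket -> illegal
(1,3): flips 1 -> legal
(2,0): flips 1 -> legal
(2,1): no bracket -> illegal
(2,3): no bracket -> illegal
(2,4): no bracket -> illegal
(2,5): no bracket -> illegal
(3,5): flips 2 -> legal
(3,6): no bracket -> illegal
(4,2): no bracket -> illegal
(4,6): flips 1 -> legal
(4,7): no bracket -> illegal
(5,2): no bracket -> illegal
(5,3): flips 2 -> legal
(5,7): flips 1 -> legal
(6,3): no bracket -> illegal
(6,4): no bracket -> illegal
(6,5): flips 2 -> legal
(6,7): no bracket -> illegal
(7,5): flips 1 -> legal
W mobility = 9

Answer: B=5 W=9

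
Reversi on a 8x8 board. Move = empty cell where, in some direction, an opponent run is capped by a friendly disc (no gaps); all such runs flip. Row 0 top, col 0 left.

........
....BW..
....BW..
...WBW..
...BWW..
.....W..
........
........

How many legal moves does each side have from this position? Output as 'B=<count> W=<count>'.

Answer: B=10 W=7

Derivation:
-- B to move --
(0,4): no bracket -> illegal
(0,5): no bracket -> illegal
(0,6): flips 1 -> legal
(1,6): flips 2 -> legal
(2,2): no bracket -> illegal
(2,3): flips 1 -> legal
(2,6): flips 1 -> legal
(3,2): flips 1 -> legal
(3,6): flips 2 -> legal
(4,2): flips 1 -> legal
(4,6): flips 3 -> legal
(5,3): no bracket -> illegal
(5,4): flips 1 -> legal
(5,6): flips 1 -> legal
(6,4): no bracket -> illegal
(6,5): no bracket -> illegal
(6,6): no bracket -> illegal
B mobility = 10
-- W to move --
(0,3): flips 1 -> legal
(0,4): flips 3 -> legal
(0,5): no bracket -> illegal
(1,3): flips 2 -> legal
(2,3): flips 2 -> legal
(3,2): no bracket -> illegal
(4,2): flips 1 -> legal
(5,2): flips 2 -> legal
(5,3): flips 1 -> legal
(5,4): no bracket -> illegal
W mobility = 7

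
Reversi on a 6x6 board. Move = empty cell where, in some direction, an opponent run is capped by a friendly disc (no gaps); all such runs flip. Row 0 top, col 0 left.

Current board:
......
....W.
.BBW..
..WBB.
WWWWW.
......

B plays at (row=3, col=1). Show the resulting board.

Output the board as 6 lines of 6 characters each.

Answer: ......
....W.
.BBW..
.BBBB.
WWWWW.
......

Derivation:
Place B at (3,1); scan 8 dirs for brackets.
Dir NW: first cell '.' (not opp) -> no flip
Dir N: first cell 'B' (not opp) -> no flip
Dir NE: first cell 'B' (not opp) -> no flip
Dir W: first cell '.' (not opp) -> no flip
Dir E: opp run (3,2) capped by B -> flip
Dir SW: opp run (4,0), next=edge -> no flip
Dir S: opp run (4,1), next='.' -> no flip
Dir SE: opp run (4,2), next='.' -> no flip
All flips: (3,2)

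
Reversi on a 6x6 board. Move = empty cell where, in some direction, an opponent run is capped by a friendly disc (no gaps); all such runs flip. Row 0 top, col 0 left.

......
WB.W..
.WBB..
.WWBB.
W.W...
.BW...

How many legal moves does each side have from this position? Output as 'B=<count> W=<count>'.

-- B to move --
(0,0): no bracket -> illegal
(0,1): no bracket -> illegal
(0,2): no bracket -> illegal
(0,3): flips 1 -> legal
(0,4): flips 1 -> legal
(1,2): no bracket -> illegal
(1,4): no bracket -> illegal
(2,0): flips 1 -> legal
(2,4): no bracket -> illegal
(3,0): flips 2 -> legal
(4,1): flips 3 -> legal
(4,3): no bracket -> illegal
(5,0): no bracket -> illegal
(5,3): flips 1 -> legal
B mobility = 6
-- W to move --
(0,0): no bracket -> illegal
(0,1): flips 1 -> legal
(0,2): no bracket -> illegal
(1,2): flips 2 -> legal
(1,4): flips 1 -> legal
(2,0): no bracket -> illegal
(2,4): flips 3 -> legal
(2,5): no bracket -> illegal
(3,5): flips 2 -> legal
(4,1): no bracket -> illegal
(4,3): flips 2 -> legal
(4,4): no bracket -> illegal
(4,5): no bracket -> illegal
(5,0): flips 1 -> legal
W mobility = 7

Answer: B=6 W=7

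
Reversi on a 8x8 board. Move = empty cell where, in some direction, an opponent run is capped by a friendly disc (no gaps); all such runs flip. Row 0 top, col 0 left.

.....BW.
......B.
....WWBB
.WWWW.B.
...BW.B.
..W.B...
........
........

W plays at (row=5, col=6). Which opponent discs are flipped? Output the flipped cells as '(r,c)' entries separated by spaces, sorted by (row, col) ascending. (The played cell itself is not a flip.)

Dir NW: first cell '.' (not opp) -> no flip
Dir N: opp run (4,6) (3,6) (2,6) (1,6) capped by W -> flip
Dir NE: first cell '.' (not opp) -> no flip
Dir W: first cell '.' (not opp) -> no flip
Dir E: first cell '.' (not opp) -> no flip
Dir SW: first cell '.' (not opp) -> no flip
Dir S: first cell '.' (not opp) -> no flip
Dir SE: first cell '.' (not opp) -> no flip

Answer: (1,6) (2,6) (3,6) (4,6)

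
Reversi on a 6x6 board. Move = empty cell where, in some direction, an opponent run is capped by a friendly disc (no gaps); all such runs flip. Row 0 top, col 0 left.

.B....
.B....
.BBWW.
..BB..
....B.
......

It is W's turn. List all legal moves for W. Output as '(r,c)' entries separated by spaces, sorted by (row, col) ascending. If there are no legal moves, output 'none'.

Answer: (2,0) (4,1) (4,2) (4,3)

Derivation:
(0,0): no bracket -> illegal
(0,2): no bracket -> illegal
(1,0): no bracket -> illegal
(1,2): no bracket -> illegal
(1,3): no bracket -> illegal
(2,0): flips 2 -> legal
(3,0): no bracket -> illegal
(3,1): no bracket -> illegal
(3,4): no bracket -> illegal
(3,5): no bracket -> illegal
(4,1): flips 1 -> legal
(4,2): flips 1 -> legal
(4,3): flips 1 -> legal
(4,5): no bracket -> illegal
(5,3): no bracket -> illegal
(5,4): no bracket -> illegal
(5,5): no bracket -> illegal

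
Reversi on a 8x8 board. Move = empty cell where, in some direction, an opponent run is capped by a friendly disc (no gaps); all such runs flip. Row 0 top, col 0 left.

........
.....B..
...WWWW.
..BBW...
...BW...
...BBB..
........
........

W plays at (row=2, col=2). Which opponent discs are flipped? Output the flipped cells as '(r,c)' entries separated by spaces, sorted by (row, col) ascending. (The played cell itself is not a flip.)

Dir NW: first cell '.' (not opp) -> no flip
Dir N: first cell '.' (not opp) -> no flip
Dir NE: first cell '.' (not opp) -> no flip
Dir W: first cell '.' (not opp) -> no flip
Dir E: first cell 'W' (not opp) -> no flip
Dir SW: first cell '.' (not opp) -> no flip
Dir S: opp run (3,2), next='.' -> no flip
Dir SE: opp run (3,3) capped by W -> flip

Answer: (3,3)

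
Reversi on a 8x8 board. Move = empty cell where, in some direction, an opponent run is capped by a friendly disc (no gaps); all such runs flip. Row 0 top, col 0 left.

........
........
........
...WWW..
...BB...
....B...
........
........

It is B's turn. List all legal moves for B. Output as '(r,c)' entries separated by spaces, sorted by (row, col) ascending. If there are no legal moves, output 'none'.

(2,2): flips 1 -> legal
(2,3): flips 1 -> legal
(2,4): flips 1 -> legal
(2,5): flips 1 -> legal
(2,6): flips 1 -> legal
(3,2): no bracket -> illegal
(3,6): no bracket -> illegal
(4,2): no bracket -> illegal
(4,5): no bracket -> illegal
(4,6): no bracket -> illegal

Answer: (2,2) (2,3) (2,4) (2,5) (2,6)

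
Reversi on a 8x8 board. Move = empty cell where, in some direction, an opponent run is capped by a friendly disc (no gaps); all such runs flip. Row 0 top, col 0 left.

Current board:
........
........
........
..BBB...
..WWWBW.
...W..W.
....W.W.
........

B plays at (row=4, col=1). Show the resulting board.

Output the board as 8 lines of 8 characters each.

Answer: ........
........
........
..BBB...
.BBBBBW.
...W..W.
....W.W.
........

Derivation:
Place B at (4,1); scan 8 dirs for brackets.
Dir NW: first cell '.' (not opp) -> no flip
Dir N: first cell '.' (not opp) -> no flip
Dir NE: first cell 'B' (not opp) -> no flip
Dir W: first cell '.' (not opp) -> no flip
Dir E: opp run (4,2) (4,3) (4,4) capped by B -> flip
Dir SW: first cell '.' (not opp) -> no flip
Dir S: first cell '.' (not opp) -> no flip
Dir SE: first cell '.' (not opp) -> no flip
All flips: (4,2) (4,3) (4,4)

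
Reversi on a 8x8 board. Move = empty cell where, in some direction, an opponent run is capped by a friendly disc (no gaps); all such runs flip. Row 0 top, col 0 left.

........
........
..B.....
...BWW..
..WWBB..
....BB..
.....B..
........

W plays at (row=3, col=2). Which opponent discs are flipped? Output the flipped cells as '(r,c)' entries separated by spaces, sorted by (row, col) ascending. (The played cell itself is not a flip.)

Answer: (3,3)

Derivation:
Dir NW: first cell '.' (not opp) -> no flip
Dir N: opp run (2,2), next='.' -> no flip
Dir NE: first cell '.' (not opp) -> no flip
Dir W: first cell '.' (not opp) -> no flip
Dir E: opp run (3,3) capped by W -> flip
Dir SW: first cell '.' (not opp) -> no flip
Dir S: first cell 'W' (not opp) -> no flip
Dir SE: first cell 'W' (not opp) -> no flip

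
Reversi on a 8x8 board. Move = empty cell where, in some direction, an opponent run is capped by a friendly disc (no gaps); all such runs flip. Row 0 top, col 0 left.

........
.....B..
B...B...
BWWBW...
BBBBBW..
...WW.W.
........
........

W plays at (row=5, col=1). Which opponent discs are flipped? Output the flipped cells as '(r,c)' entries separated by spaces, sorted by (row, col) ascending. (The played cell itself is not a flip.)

Answer: (4,1)

Derivation:
Dir NW: opp run (4,0), next=edge -> no flip
Dir N: opp run (4,1) capped by W -> flip
Dir NE: opp run (4,2) (3,3) (2,4) (1,5), next='.' -> no flip
Dir W: first cell '.' (not opp) -> no flip
Dir E: first cell '.' (not opp) -> no flip
Dir SW: first cell '.' (not opp) -> no flip
Dir S: first cell '.' (not opp) -> no flip
Dir SE: first cell '.' (not opp) -> no flip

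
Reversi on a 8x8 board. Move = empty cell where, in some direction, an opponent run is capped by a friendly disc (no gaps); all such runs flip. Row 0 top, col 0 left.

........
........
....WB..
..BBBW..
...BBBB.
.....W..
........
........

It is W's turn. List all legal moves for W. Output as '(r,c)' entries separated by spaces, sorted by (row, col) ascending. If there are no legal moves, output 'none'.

(1,4): no bracket -> illegal
(1,5): flips 1 -> legal
(1,6): no bracket -> illegal
(2,1): no bracket -> illegal
(2,2): flips 2 -> legal
(2,3): no bracket -> illegal
(2,6): flips 1 -> legal
(3,1): flips 3 -> legal
(3,6): no bracket -> illegal
(3,7): flips 1 -> legal
(4,1): no bracket -> illegal
(4,2): flips 1 -> legal
(4,7): no bracket -> illegal
(5,2): no bracket -> illegal
(5,3): flips 1 -> legal
(5,4): flips 2 -> legal
(5,6): no bracket -> illegal
(5,7): flips 1 -> legal

Answer: (1,5) (2,2) (2,6) (3,1) (3,7) (4,2) (5,3) (5,4) (5,7)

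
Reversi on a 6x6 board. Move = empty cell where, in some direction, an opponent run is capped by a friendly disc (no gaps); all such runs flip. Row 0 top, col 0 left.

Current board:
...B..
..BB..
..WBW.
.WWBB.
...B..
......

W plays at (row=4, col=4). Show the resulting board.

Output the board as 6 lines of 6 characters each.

Place W at (4,4); scan 8 dirs for brackets.
Dir NW: opp run (3,3) capped by W -> flip
Dir N: opp run (3,4) capped by W -> flip
Dir NE: first cell '.' (not opp) -> no flip
Dir W: opp run (4,3), next='.' -> no flip
Dir E: first cell '.' (not opp) -> no flip
Dir SW: first cell '.' (not opp) -> no flip
Dir S: first cell '.' (not opp) -> no flip
Dir SE: first cell '.' (not opp) -> no flip
All flips: (3,3) (3,4)

Answer: ...B..
..BB..
..WBW.
.WWWW.
...BW.
......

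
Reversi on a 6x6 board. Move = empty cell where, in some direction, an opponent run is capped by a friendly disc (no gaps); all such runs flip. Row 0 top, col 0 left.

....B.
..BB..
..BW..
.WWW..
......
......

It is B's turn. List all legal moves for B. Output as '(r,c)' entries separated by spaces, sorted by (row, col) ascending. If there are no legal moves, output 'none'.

Answer: (2,4) (3,4) (4,0) (4,2) (4,3) (4,4)

Derivation:
(1,4): no bracket -> illegal
(2,0): no bracket -> illegal
(2,1): no bracket -> illegal
(2,4): flips 1 -> legal
(3,0): no bracket -> illegal
(3,4): flips 1 -> legal
(4,0): flips 1 -> legal
(4,1): no bracket -> illegal
(4,2): flips 1 -> legal
(4,3): flips 2 -> legal
(4,4): flips 1 -> legal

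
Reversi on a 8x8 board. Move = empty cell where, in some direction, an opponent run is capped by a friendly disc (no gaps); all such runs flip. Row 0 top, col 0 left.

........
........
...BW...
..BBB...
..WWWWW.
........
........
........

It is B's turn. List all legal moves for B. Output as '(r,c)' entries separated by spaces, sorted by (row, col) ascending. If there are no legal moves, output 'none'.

(1,3): no bracket -> illegal
(1,4): flips 1 -> legal
(1,5): flips 1 -> legal
(2,5): flips 1 -> legal
(3,1): no bracket -> illegal
(3,5): no bracket -> illegal
(3,6): no bracket -> illegal
(3,7): no bracket -> illegal
(4,1): no bracket -> illegal
(4,7): no bracket -> illegal
(5,1): flips 1 -> legal
(5,2): flips 2 -> legal
(5,3): flips 1 -> legal
(5,4): flips 2 -> legal
(5,5): flips 1 -> legal
(5,6): flips 1 -> legal
(5,7): no bracket -> illegal

Answer: (1,4) (1,5) (2,5) (5,1) (5,2) (5,3) (5,4) (5,5) (5,6)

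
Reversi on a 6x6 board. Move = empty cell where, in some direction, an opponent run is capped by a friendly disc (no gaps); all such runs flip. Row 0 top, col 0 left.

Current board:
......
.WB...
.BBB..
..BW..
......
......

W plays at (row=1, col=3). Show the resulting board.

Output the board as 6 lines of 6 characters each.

Answer: ......
.WWW..
.BBW..
..BW..
......
......

Derivation:
Place W at (1,3); scan 8 dirs for brackets.
Dir NW: first cell '.' (not opp) -> no flip
Dir N: first cell '.' (not opp) -> no flip
Dir NE: first cell '.' (not opp) -> no flip
Dir W: opp run (1,2) capped by W -> flip
Dir E: first cell '.' (not opp) -> no flip
Dir SW: opp run (2,2), next='.' -> no flip
Dir S: opp run (2,3) capped by W -> flip
Dir SE: first cell '.' (not opp) -> no flip
All flips: (1,2) (2,3)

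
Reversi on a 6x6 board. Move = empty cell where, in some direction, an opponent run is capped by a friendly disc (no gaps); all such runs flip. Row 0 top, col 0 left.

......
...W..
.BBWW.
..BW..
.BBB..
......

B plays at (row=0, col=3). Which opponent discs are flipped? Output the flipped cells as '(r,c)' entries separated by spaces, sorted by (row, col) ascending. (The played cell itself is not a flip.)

Answer: (1,3) (2,3) (3,3)

Derivation:
Dir NW: edge -> no flip
Dir N: edge -> no flip
Dir NE: edge -> no flip
Dir W: first cell '.' (not opp) -> no flip
Dir E: first cell '.' (not opp) -> no flip
Dir SW: first cell '.' (not opp) -> no flip
Dir S: opp run (1,3) (2,3) (3,3) capped by B -> flip
Dir SE: first cell '.' (not opp) -> no flip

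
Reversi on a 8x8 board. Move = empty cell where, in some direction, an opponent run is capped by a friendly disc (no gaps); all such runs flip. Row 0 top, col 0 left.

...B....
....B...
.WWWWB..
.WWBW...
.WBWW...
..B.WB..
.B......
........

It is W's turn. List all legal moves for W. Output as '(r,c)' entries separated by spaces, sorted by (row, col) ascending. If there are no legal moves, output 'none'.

(0,2): no bracket -> illegal
(0,4): flips 1 -> legal
(0,5): flips 1 -> legal
(1,2): no bracket -> illegal
(1,3): no bracket -> illegal
(1,5): no bracket -> illegal
(1,6): flips 1 -> legal
(2,6): flips 1 -> legal
(3,5): no bracket -> illegal
(3,6): no bracket -> illegal
(4,5): no bracket -> illegal
(4,6): no bracket -> illegal
(5,0): no bracket -> illegal
(5,1): flips 2 -> legal
(5,3): flips 1 -> legal
(5,6): flips 1 -> legal
(6,0): no bracket -> illegal
(6,2): flips 2 -> legal
(6,3): flips 1 -> legal
(6,4): no bracket -> illegal
(6,5): no bracket -> illegal
(6,6): flips 1 -> legal
(7,0): flips 2 -> legal
(7,1): no bracket -> illegal
(7,2): no bracket -> illegal

Answer: (0,4) (0,5) (1,6) (2,6) (5,1) (5,3) (5,6) (6,2) (6,3) (6,6) (7,0)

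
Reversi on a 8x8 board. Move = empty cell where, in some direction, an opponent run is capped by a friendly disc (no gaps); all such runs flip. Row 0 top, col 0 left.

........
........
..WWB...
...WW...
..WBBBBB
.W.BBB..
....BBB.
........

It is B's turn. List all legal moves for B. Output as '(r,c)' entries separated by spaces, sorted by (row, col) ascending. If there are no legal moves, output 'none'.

(1,1): flips 2 -> legal
(1,2): flips 2 -> legal
(1,3): flips 2 -> legal
(1,4): no bracket -> illegal
(2,1): flips 2 -> legal
(2,5): flips 1 -> legal
(3,1): flips 1 -> legal
(3,2): no bracket -> illegal
(3,5): no bracket -> illegal
(4,0): no bracket -> illegal
(4,1): flips 1 -> legal
(5,0): no bracket -> illegal
(5,2): no bracket -> illegal
(6,0): flips 3 -> legal
(6,1): no bracket -> illegal
(6,2): no bracket -> illegal

Answer: (1,1) (1,2) (1,3) (2,1) (2,5) (3,1) (4,1) (6,0)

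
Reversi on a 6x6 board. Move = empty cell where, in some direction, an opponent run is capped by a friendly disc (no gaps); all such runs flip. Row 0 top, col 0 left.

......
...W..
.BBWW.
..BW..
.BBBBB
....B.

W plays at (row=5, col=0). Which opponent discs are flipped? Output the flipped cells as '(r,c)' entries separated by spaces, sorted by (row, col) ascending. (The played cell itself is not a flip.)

Answer: (3,2) (4,1)

Derivation:
Dir NW: edge -> no flip
Dir N: first cell '.' (not opp) -> no flip
Dir NE: opp run (4,1) (3,2) capped by W -> flip
Dir W: edge -> no flip
Dir E: first cell '.' (not opp) -> no flip
Dir SW: edge -> no flip
Dir S: edge -> no flip
Dir SE: edge -> no flip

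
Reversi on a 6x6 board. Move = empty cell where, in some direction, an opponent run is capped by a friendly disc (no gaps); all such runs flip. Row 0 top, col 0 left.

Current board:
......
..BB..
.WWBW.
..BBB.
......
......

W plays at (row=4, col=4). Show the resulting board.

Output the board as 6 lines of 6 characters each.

Place W at (4,4); scan 8 dirs for brackets.
Dir NW: opp run (3,3) capped by W -> flip
Dir N: opp run (3,4) capped by W -> flip
Dir NE: first cell '.' (not opp) -> no flip
Dir W: first cell '.' (not opp) -> no flip
Dir E: first cell '.' (not opp) -> no flip
Dir SW: first cell '.' (not opp) -> no flip
Dir S: first cell '.' (not opp) -> no flip
Dir SE: first cell '.' (not opp) -> no flip
All flips: (3,3) (3,4)

Answer: ......
..BB..
.WWBW.
..BWW.
....W.
......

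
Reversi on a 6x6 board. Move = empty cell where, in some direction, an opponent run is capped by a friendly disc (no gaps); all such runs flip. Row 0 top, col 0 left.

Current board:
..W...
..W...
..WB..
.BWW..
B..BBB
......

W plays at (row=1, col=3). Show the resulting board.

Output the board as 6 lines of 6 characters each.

Place W at (1,3); scan 8 dirs for brackets.
Dir NW: first cell 'W' (not opp) -> no flip
Dir N: first cell '.' (not opp) -> no flip
Dir NE: first cell '.' (not opp) -> no flip
Dir W: first cell 'W' (not opp) -> no flip
Dir E: first cell '.' (not opp) -> no flip
Dir SW: first cell 'W' (not opp) -> no flip
Dir S: opp run (2,3) capped by W -> flip
Dir SE: first cell '.' (not opp) -> no flip
All flips: (2,3)

Answer: ..W...
..WW..
..WW..
.BWW..
B..BBB
......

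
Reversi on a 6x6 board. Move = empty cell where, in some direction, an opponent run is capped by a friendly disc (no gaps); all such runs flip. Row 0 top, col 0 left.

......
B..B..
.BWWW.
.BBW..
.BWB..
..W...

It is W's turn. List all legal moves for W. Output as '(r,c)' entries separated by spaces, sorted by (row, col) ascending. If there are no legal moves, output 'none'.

Answer: (0,2) (0,3) (0,4) (2,0) (3,0) (3,4) (4,0) (4,4) (5,0) (5,3)

Derivation:
(0,0): no bracket -> illegal
(0,1): no bracket -> illegal
(0,2): flips 1 -> legal
(0,3): flips 1 -> legal
(0,4): flips 1 -> legal
(1,1): no bracket -> illegal
(1,2): no bracket -> illegal
(1,4): no bracket -> illegal
(2,0): flips 2 -> legal
(3,0): flips 3 -> legal
(3,4): flips 1 -> legal
(4,0): flips 2 -> legal
(4,4): flips 1 -> legal
(5,0): flips 2 -> legal
(5,1): no bracket -> illegal
(5,3): flips 1 -> legal
(5,4): no bracket -> illegal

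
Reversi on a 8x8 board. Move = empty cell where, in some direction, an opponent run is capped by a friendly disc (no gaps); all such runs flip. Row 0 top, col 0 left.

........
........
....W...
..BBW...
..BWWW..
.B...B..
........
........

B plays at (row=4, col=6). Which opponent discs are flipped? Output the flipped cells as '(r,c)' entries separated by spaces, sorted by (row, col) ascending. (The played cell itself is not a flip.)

Dir NW: first cell '.' (not opp) -> no flip
Dir N: first cell '.' (not opp) -> no flip
Dir NE: first cell '.' (not opp) -> no flip
Dir W: opp run (4,5) (4,4) (4,3) capped by B -> flip
Dir E: first cell '.' (not opp) -> no flip
Dir SW: first cell 'B' (not opp) -> no flip
Dir S: first cell '.' (not opp) -> no flip
Dir SE: first cell '.' (not opp) -> no flip

Answer: (4,3) (4,4) (4,5)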